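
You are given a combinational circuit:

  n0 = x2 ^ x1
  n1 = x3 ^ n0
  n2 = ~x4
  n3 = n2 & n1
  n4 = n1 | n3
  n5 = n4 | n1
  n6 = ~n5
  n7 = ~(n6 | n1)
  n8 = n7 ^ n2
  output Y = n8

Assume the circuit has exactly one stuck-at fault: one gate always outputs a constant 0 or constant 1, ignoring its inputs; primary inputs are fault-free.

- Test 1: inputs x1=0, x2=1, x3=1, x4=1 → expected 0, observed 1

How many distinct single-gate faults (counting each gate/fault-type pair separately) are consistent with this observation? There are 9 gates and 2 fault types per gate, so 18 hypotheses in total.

Fault-free: n0=1, n1=0, n2=0, n3=0, n4=0, n5=0, n6=1, n7=0, n8=0 → 0. Observed 1.
  n0: none of the 2 fault types match ✗
  n1: none of the 2 fault types match ✗
  n2: stuck-at-1 ✓; others ✗
  n3: stuck-at-1 ✓; others ✗
  n4: stuck-at-1 ✓; others ✗
  n5: stuck-at-1 ✓; others ✗
  n6: stuck-at-0 ✓; others ✗
  n7: stuck-at-1 ✓; others ✗
  n8: stuck-at-1 ✓; others ✗
Consistent faults: {n2 stuck-at-1, n3 stuck-at-1, n4 stuck-at-1, n5 stuck-at-1, n6 stuck-at-0, n7 stuck-at-1, n8 stuck-at-1} — 7 in all.

7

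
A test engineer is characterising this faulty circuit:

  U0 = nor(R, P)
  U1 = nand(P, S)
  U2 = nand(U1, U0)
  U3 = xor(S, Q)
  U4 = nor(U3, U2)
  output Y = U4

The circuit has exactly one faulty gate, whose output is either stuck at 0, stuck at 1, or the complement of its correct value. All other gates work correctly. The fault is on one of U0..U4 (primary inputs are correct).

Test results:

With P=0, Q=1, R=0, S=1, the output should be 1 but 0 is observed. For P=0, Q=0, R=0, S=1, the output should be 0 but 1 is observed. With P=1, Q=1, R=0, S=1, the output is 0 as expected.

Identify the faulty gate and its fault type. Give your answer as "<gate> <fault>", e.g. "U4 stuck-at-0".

U3 inverted output

Fault-free values for test 1 (P=0, Q=1, R=0, S=1): U0=1, U1=1, U2=0, U3=0, U4=1, giving Y=1. Observed 0.
Test 1: faults giving observed 0 are {U0 stuck-at-0, U0 inverted output, U1 stuck-at-0, U1 inverted output, U2 stuck-at-1, U2 inverted output, U3 stuck-at-1, U3 inverted output, U4 stuck-at-0, U4 inverted output}.
Test 2 (P=0, Q=0, R=0, S=1): fault-free U0=1, U1=1, U2=0, U3=1, U4=0 → 0; observed 1. Eliminates U0 stuck-at-0, U0 inverted output, U1 stuck-at-0, U1 inverted output, U2 stuck-at-1, U2 inverted output, U3 stuck-at-1, U4 stuck-at-0.
Test 3 (P=1, Q=1, R=0, S=1): fault-free U0=0, U1=0, U2=1, U3=0, U4=0 → 0; observed 0. Eliminates U4 inverted output.
Only U3 inverted output is consistent with every test.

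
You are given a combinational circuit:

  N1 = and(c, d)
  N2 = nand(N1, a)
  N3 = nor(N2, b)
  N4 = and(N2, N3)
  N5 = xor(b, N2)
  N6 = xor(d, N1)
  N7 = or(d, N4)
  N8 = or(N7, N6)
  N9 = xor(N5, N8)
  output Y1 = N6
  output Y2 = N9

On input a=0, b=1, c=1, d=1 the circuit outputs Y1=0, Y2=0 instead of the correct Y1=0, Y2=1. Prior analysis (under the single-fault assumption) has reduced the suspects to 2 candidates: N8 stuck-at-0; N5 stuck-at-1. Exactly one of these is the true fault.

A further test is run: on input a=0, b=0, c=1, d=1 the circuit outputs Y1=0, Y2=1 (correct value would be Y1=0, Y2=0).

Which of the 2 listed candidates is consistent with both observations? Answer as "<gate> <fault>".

Evaluate each candidate on input a=0, b=0, c=1, d=1:
  N8 stuck-at-0: N1=1, N2=1, N3=0, N4=0, N5=1, N6=0, N7=1, N8=0 [stuck-at-0], N9=1 → Y1=0, Y2=1 — matches
  N5 stuck-at-1: N1=1, N2=1, N3=0, N4=0, N5=1 [stuck-at-1], N6=0, N7=1, N8=1, N9=0 → Y1=0, Y2=0 — eliminated
Only N8 stuck-at-0 reproduces the observed Y1=0, Y2=1.

N8 stuck-at-0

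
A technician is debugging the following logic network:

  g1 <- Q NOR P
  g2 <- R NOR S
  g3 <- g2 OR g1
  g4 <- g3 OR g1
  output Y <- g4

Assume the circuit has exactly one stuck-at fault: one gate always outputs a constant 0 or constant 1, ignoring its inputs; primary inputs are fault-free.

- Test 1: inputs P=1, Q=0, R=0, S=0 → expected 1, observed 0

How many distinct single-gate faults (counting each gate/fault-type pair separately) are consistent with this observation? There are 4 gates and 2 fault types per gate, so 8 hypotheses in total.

Fault-free: g1=0, g2=1, g3=1, g4=1 → 1. Observed 0.
  g1 stuck-at-0: output 1 ✗
  g1 stuck-at-1: output 1 ✗
  g2 stuck-at-0: output 0 ✓
  g2 stuck-at-1: output 1 ✗
  g3 stuck-at-0: output 0 ✓
  g3 stuck-at-1: output 1 ✗
  g4 stuck-at-0: output 0 ✓
  g4 stuck-at-1: output 1 ✗
Consistent faults: {g2 stuck-at-0, g3 stuck-at-0, g4 stuck-at-0} — 3 in all.

3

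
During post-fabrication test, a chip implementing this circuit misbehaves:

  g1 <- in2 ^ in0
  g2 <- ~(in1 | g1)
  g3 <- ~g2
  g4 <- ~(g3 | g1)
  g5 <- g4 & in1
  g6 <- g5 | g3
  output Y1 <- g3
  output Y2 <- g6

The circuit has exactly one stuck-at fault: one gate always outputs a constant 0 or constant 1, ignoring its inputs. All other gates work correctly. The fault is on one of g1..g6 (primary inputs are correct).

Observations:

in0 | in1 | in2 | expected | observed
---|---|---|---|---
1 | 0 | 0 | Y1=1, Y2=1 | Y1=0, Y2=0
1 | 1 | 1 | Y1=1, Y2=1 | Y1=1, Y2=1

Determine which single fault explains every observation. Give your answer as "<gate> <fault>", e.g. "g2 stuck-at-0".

Fault-free values for test 1 (in0=1, in1=0, in2=0): g1=1, g2=0, g3=1, g4=0, g5=0, g6=1, giving Y1=1, Y2=1. Observed Y1=0, Y2=0.
Test 1: faults giving observed Y1=0, Y2=0 are {g1 stuck-at-0, g2 stuck-at-1, g3 stuck-at-0}.
Test 2 (in0=1, in1=1, in2=1): fault-free g1=0, g2=0, g3=1, g4=0, g5=0, g6=1 → Y1=1, Y2=1; observed Y1=1, Y2=1. Eliminates g2 stuck-at-1, g3 stuck-at-0.
Only g1 stuck-at-0 is consistent with every test.

g1 stuck-at-0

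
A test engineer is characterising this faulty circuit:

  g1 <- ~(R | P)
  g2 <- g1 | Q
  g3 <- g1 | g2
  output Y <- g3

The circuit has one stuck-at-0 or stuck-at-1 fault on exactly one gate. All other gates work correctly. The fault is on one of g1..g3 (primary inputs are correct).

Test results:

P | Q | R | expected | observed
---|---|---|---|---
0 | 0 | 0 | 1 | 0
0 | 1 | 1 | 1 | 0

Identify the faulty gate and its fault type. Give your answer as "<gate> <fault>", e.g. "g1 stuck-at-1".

g3 stuck-at-0

Fault-free values for test 1 (P=0, Q=0, R=0): g1=1, g2=1, g3=1, giving Y=1. Observed 0.
Test 1: faults giving observed 0 are {g1 stuck-at-0, g3 stuck-at-0}.
Test 2 (P=0, Q=1, R=1): fault-free g1=0, g2=1, g3=1 → 1; observed 0. Eliminates g1 stuck-at-0.
Only g3 stuck-at-0 is consistent with every test.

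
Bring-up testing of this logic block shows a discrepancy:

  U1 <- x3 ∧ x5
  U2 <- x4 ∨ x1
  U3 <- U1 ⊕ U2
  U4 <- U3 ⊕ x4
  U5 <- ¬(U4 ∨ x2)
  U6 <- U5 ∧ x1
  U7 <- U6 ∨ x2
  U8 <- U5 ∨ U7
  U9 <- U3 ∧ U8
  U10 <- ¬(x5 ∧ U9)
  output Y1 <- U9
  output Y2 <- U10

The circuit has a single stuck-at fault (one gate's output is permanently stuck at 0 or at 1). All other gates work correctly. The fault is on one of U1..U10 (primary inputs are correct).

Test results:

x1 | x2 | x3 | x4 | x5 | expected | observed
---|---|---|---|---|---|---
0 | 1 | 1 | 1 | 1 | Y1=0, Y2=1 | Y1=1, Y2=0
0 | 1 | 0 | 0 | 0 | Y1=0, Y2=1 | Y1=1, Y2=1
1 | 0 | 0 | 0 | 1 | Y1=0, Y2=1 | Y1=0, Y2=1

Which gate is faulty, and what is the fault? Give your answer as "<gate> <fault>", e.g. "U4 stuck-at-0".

Fault-free values for test 1 (x1=0, x2=1, x3=1, x4=1, x5=1): U1=1, U2=1, U3=0, U4=1, U5=0, U6=0, U7=1, U8=1, U9=0, U10=1, giving Y1=0, Y2=1. Observed Y1=1, Y2=0.
Test 1: faults giving observed Y1=1, Y2=0 are {U1 stuck-at-0, U2 stuck-at-0, U3 stuck-at-1, U9 stuck-at-1}.
Test 2 (x1=0, x2=1, x3=0, x4=0, x5=0): fault-free U1=0, U2=0, U3=0, U4=0, U5=0, U6=0, U7=1, U8=1, U9=0, U10=1 → Y1=0, Y2=1; observed Y1=1, Y2=1. Eliminates U1 stuck-at-0, U2 stuck-at-0.
Test 3 (x1=1, x2=0, x3=0, x4=0, x5=1): fault-free U1=0, U2=1, U3=1, U4=1, U5=0, U6=0, U7=0, U8=0, U9=0, U10=1 → Y1=0, Y2=1; observed Y1=0, Y2=1. Eliminates U9 stuck-at-1.
Only U3 stuck-at-1 is consistent with every test.

U3 stuck-at-1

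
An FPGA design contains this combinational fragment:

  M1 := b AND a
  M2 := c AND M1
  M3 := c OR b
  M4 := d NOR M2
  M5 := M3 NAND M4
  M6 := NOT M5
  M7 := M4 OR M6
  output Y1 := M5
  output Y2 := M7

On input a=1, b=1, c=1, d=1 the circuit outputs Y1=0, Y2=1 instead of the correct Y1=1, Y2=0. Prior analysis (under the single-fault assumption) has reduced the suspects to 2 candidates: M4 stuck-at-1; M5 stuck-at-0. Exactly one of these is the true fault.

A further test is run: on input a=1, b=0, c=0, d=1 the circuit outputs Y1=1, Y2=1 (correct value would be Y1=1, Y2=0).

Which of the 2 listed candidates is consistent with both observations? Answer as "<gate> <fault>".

M4 stuck-at-1

Evaluate each candidate on input a=1, b=0, c=0, d=1:
  M4 stuck-at-1: M1=0, M2=0, M3=0, M4=1 [stuck-at-1], M5=1, M6=0, M7=1 → Y1=1, Y2=1 — matches
  M5 stuck-at-0: M1=0, M2=0, M3=0, M4=0, M5=0 [stuck-at-0], M6=1, M7=1 → Y1=0, Y2=1 — eliminated
Only M4 stuck-at-1 reproduces the observed Y1=1, Y2=1.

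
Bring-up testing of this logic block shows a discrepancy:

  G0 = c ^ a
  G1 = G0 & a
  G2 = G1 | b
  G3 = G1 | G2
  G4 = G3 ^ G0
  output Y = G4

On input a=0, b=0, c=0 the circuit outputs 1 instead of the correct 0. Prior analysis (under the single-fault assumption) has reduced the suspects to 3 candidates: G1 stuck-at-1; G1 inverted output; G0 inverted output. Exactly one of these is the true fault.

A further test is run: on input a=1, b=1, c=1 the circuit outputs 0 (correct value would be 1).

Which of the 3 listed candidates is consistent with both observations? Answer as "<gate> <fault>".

Evaluate each candidate on input a=1, b=1, c=1:
  G1 stuck-at-1: G0=0, G1=1 [stuck-at-1], G2=1, G3=1, G4=1 → 1 — eliminated
  G1 inverted output: G0=0, G1=1 [inverted output], G2=1, G3=1, G4=1 → 1 — eliminated
  G0 inverted output: G0=1 [inverted output], G1=1, G2=1, G3=1, G4=0 → 0 — matches
Only G0 inverted output reproduces the observed 0.

G0 inverted output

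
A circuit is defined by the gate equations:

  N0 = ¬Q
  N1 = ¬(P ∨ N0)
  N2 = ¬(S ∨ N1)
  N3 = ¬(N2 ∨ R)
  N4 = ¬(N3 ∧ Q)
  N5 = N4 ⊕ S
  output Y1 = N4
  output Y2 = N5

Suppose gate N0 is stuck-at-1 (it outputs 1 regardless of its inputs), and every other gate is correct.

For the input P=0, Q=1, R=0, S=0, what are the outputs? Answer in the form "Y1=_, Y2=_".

Propagate with N0 forced: N0=1 [stuck-at-1], N1=0, N2=1, N3=0, N4=1, N5=1.
So the outputs are Y1=1, Y2=1. (Without the fault they would be Y1=0, Y2=0.)

Y1=1, Y2=1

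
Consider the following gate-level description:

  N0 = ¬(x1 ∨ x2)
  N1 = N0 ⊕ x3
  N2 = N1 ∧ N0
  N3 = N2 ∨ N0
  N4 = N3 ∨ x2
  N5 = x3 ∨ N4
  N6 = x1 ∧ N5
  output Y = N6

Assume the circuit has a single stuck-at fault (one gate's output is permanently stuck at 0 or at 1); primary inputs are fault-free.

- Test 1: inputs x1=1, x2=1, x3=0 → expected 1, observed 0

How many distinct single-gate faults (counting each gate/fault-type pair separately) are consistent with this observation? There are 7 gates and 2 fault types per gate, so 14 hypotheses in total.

3

Fault-free: N0=0, N1=0, N2=0, N3=0, N4=1, N5=1, N6=1 → 1. Observed 0.
  N0 stuck-at-0: output 1 ✗
  N0 stuck-at-1: output 1 ✗
  N1 stuck-at-0: output 1 ✗
  N1 stuck-at-1: output 1 ✗
  N2 stuck-at-0: output 1 ✗
  N2 stuck-at-1: output 1 ✗
  N3 stuck-at-0: output 1 ✗
  N3 stuck-at-1: output 1 ✗
  N4 stuck-at-0: output 0 ✓
  N4 stuck-at-1: output 1 ✗
  N5 stuck-at-0: output 0 ✓
  N5 stuck-at-1: output 1 ✗
  N6 stuck-at-0: output 0 ✓
  N6 stuck-at-1: output 1 ✗
Consistent faults: {N4 stuck-at-0, N5 stuck-at-0, N6 stuck-at-0} — 3 in all.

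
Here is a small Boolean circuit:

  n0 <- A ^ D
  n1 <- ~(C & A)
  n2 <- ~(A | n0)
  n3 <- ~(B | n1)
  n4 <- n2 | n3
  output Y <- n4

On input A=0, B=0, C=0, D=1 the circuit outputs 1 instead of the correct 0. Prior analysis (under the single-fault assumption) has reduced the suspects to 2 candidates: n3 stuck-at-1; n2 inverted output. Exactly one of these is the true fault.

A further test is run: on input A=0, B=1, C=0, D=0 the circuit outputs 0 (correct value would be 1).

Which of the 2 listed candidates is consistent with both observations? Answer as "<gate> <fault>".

n2 inverted output

Evaluate each candidate on input A=0, B=1, C=0, D=0:
  n3 stuck-at-1: n0=0, n1=1, n2=1, n3=1 [stuck-at-1], n4=1 → 1 — eliminated
  n2 inverted output: n0=0, n1=1, n2=0 [inverted output], n3=0, n4=0 → 0 — matches
Only n2 inverted output reproduces the observed 0.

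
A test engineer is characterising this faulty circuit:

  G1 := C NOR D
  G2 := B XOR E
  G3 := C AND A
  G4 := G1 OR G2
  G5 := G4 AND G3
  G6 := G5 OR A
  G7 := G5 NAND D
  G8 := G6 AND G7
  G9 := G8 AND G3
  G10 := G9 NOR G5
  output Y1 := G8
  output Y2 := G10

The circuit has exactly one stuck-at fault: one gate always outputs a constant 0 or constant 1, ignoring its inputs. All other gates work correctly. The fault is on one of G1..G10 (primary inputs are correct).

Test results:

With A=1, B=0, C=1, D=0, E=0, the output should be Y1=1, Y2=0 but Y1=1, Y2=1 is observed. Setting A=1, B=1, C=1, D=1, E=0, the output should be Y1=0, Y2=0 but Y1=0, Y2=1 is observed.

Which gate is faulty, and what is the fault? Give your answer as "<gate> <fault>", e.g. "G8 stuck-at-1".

Fault-free values for test 1 (A=1, B=0, C=1, D=0, E=0): G1=0, G2=0, G3=1, G4=0, G5=0, G6=1, G7=1, G8=1, G9=1, G10=0, giving Y1=1, Y2=0. Observed Y1=1, Y2=1.
Test 1: faults giving observed Y1=1, Y2=1 are {G3 stuck-at-0, G9 stuck-at-0, G10 stuck-at-1}.
Test 2 (A=1, B=1, C=1, D=1, E=0): fault-free G1=0, G2=1, G3=1, G4=1, G5=1, G6=1, G7=0, G8=0, G9=0, G10=0 → Y1=0, Y2=0; observed Y1=0, Y2=1. Eliminates G3 stuck-at-0, G9 stuck-at-0.
Only G10 stuck-at-1 is consistent with every test.

G10 stuck-at-1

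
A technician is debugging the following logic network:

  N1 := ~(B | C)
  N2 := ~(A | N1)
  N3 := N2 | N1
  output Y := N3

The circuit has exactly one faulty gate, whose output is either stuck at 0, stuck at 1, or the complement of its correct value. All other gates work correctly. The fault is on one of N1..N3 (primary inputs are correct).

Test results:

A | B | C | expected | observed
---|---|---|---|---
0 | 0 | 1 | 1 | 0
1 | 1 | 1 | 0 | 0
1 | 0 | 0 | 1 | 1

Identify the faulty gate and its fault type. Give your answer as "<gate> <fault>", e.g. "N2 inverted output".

N2 stuck-at-0

Fault-free values for test 1 (A=0, B=0, C=1): N1=0, N2=1, N3=1, giving Y=1. Observed 0.
Test 1: faults giving observed 0 are {N2 stuck-at-0, N2 inverted output, N3 stuck-at-0, N3 inverted output}.
Test 2 (A=1, B=1, C=1): fault-free N1=0, N2=0, N3=0 → 0; observed 0. Eliminates N2 inverted output, N3 inverted output.
Test 3 (A=1, B=0, C=0): fault-free N1=1, N2=0, N3=1 → 1; observed 1. Eliminates N3 stuck-at-0.
Only N2 stuck-at-0 is consistent with every test.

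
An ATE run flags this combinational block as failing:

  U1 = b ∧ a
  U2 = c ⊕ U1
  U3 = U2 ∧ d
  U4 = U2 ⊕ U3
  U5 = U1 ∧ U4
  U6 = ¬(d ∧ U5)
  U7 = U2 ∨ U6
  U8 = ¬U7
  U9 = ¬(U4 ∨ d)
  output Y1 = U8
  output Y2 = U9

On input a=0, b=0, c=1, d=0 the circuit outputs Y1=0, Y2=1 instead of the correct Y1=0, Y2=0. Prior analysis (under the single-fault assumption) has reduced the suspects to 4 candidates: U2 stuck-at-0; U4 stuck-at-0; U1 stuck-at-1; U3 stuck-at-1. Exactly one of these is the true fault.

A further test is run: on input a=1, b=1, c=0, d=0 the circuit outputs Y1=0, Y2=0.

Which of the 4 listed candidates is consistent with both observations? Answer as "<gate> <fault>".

U1 stuck-at-1

Evaluate each candidate on input a=1, b=1, c=0, d=0:
  U2 stuck-at-0: U1=1, U2=0 [stuck-at-0], U3=0, U4=0, U5=0, U6=1, U7=1, U8=0, U9=1 → Y1=0, Y2=1 — eliminated
  U4 stuck-at-0: U1=1, U2=1, U3=0, U4=0 [stuck-at-0], U5=0, U6=1, U7=1, U8=0, U9=1 → Y1=0, Y2=1 — eliminated
  U1 stuck-at-1: U1=1 [stuck-at-1], U2=1, U3=0, U4=1, U5=1, U6=1, U7=1, U8=0, U9=0 → Y1=0, Y2=0 — matches
  U3 stuck-at-1: U1=1, U2=1, U3=1 [stuck-at-1], U4=0, U5=0, U6=1, U7=1, U8=0, U9=1 → Y1=0, Y2=1 — eliminated
Only U1 stuck-at-1 reproduces the observed Y1=0, Y2=0.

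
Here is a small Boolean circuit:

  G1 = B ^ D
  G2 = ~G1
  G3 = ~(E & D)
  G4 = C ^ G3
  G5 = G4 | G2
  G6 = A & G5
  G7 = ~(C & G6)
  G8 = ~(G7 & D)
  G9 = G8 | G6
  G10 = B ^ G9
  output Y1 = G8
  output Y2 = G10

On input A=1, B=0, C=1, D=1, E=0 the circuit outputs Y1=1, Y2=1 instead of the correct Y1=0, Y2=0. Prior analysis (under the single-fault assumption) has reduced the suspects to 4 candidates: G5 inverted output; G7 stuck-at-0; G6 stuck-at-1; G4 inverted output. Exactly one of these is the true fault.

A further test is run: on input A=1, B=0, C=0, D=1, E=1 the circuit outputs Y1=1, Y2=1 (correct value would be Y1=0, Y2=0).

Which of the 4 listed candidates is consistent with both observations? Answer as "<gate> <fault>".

G7 stuck-at-0

Evaluate each candidate on input A=1, B=0, C=0, D=1, E=1:
  G5 inverted output: G1=1, G2=0, G3=0, G4=0, G5=1 [inverted output], G6=1, G7=1, G8=0, G9=1, G10=1 → Y1=0, Y2=1 — eliminated
  G7 stuck-at-0: G1=1, G2=0, G3=0, G4=0, G5=0, G6=0, G7=0 [stuck-at-0], G8=1, G9=1, G10=1 → Y1=1, Y2=1 — matches
  G6 stuck-at-1: G1=1, G2=0, G3=0, G4=0, G5=0, G6=1 [stuck-at-1], G7=1, G8=0, G9=1, G10=1 → Y1=0, Y2=1 — eliminated
  G4 inverted output: G1=1, G2=0, G3=0, G4=1 [inverted output], G5=1, G6=1, G7=1, G8=0, G9=1, G10=1 → Y1=0, Y2=1 — eliminated
Only G7 stuck-at-0 reproduces the observed Y1=1, Y2=1.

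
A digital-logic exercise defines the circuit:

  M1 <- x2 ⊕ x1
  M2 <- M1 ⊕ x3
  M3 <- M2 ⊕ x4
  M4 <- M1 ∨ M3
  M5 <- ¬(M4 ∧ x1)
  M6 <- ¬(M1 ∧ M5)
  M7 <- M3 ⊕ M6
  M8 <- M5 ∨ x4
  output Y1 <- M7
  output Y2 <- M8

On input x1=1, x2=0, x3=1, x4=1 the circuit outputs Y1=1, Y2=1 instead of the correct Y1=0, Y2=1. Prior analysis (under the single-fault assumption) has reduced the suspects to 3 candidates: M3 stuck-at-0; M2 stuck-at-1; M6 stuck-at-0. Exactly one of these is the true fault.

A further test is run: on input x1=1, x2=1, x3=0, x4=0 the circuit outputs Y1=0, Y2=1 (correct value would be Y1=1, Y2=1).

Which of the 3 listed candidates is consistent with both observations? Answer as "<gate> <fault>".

Evaluate each candidate on input x1=1, x2=1, x3=0, x4=0:
  M3 stuck-at-0: M1=0, M2=0, M3=0 [stuck-at-0], M4=0, M5=1, M6=1, M7=1, M8=1 → Y1=1, Y2=1 — eliminated
  M2 stuck-at-1: M1=0, M2=1 [stuck-at-1], M3=1, M4=1, M5=0, M6=1, M7=0, M8=0 → Y1=0, Y2=0 — eliminated
  M6 stuck-at-0: M1=0, M2=0, M3=0, M4=0, M5=1, M6=0 [stuck-at-0], M7=0, M8=1 → Y1=0, Y2=1 — matches
Only M6 stuck-at-0 reproduces the observed Y1=0, Y2=1.

M6 stuck-at-0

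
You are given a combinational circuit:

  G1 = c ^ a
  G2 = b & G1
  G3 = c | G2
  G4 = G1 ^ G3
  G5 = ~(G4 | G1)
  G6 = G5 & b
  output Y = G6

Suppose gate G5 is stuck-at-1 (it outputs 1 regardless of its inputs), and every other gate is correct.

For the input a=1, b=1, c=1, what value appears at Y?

Propagate with G5 forced: G1=0, G2=0, G3=1, G4=1, G5=1 [stuck-at-1], G6=1.
So Y = 1. (Without the fault it would be 0.)

1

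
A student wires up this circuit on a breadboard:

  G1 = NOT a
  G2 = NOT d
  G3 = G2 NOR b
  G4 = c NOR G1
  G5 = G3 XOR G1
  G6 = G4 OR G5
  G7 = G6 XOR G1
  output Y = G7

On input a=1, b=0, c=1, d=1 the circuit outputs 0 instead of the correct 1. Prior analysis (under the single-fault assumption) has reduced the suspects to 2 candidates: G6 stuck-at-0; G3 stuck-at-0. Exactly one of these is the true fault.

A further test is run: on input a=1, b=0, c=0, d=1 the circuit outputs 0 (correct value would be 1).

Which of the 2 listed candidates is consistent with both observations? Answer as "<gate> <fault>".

Evaluate each candidate on input a=1, b=0, c=0, d=1:
  G6 stuck-at-0: G1=0, G2=0, G3=1, G4=1, G5=1, G6=0 [stuck-at-0], G7=0 → 0 — matches
  G3 stuck-at-0: G1=0, G2=0, G3=0 [stuck-at-0], G4=1, G5=0, G6=1, G7=1 → 1 — eliminated
Only G6 stuck-at-0 reproduces the observed 0.

G6 stuck-at-0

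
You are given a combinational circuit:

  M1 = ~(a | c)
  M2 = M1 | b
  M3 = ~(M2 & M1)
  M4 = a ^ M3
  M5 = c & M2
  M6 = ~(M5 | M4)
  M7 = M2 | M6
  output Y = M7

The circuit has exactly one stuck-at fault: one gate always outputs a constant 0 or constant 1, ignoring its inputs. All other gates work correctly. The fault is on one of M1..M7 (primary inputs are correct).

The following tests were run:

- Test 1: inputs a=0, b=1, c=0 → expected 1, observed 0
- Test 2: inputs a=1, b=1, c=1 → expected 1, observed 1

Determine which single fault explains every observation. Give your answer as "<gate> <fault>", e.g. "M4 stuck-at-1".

Fault-free values for test 1 (a=0, b=1, c=0): M1=1, M2=1, M3=0, M4=0, M5=0, M6=1, M7=1, giving Y=1. Observed 0.
Test 1: faults giving observed 0 are {M2 stuck-at-0, M7 stuck-at-0}.
Test 2 (a=1, b=1, c=1): fault-free M1=0, M2=1, M3=1, M4=0, M5=1, M6=0, M7=1 → 1; observed 1. Eliminates M7 stuck-at-0.
Only M2 stuck-at-0 is consistent with every test.

M2 stuck-at-0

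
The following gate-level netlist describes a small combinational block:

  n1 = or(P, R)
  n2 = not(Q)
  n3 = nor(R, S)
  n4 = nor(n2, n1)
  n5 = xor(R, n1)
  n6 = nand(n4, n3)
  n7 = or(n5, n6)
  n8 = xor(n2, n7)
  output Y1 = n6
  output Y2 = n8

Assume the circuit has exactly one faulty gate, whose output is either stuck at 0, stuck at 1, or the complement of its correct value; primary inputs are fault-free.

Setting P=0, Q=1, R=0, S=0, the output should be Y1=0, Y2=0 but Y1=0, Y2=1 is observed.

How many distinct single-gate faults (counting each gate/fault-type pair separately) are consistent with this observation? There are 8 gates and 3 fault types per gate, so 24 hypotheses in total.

Fault-free: n1=0, n2=0, n3=1, n4=1, n5=0, n6=0, n7=0, n8=0 → Y1=0, Y2=0. Observed Y1=0, Y2=1.
  n1: none of the 3 fault types match ✗
  n2: none of the 3 fault types match ✗
  n3: none of the 3 fault types match ✗
  n4: none of the 3 fault types match ✗
  n5: stuck-at-1, inverted output ✓; others ✗
  n6: none of the 3 fault types match ✗
  n7: stuck-at-1, inverted output ✓; others ✗
  n8: stuck-at-1, inverted output ✓; others ✗
Consistent faults: {n5 stuck-at-1, n5 inverted output, n7 stuck-at-1, n7 inverted output, n8 stuck-at-1, n8 inverted output} — 6 in all.

6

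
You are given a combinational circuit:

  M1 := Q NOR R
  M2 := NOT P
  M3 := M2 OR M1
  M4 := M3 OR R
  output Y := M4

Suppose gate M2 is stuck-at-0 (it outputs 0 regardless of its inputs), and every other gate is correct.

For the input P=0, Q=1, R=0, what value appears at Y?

0

Propagate with M2 forced: M1=0, M2=0 [stuck-at-0], M3=0, M4=0.
So Y = 0. (Without the fault it would be 1.)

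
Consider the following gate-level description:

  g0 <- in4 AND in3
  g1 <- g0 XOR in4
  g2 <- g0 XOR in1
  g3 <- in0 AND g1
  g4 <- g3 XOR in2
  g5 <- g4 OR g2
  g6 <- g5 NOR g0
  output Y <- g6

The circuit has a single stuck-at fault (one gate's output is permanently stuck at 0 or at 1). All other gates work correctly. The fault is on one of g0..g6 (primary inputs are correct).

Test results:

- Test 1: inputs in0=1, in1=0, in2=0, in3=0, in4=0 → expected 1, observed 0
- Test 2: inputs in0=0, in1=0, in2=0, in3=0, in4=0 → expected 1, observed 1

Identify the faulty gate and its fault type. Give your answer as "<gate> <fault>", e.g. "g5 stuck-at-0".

g1 stuck-at-1

Fault-free values for test 1 (in0=1, in1=0, in2=0, in3=0, in4=0): g0=0, g1=0, g2=0, g3=0, g4=0, g5=0, g6=1, giving Y=1. Observed 0.
Test 1: faults giving observed 0 are {g0 stuck-at-1, g1 stuck-at-1, g2 stuck-at-1, g3 stuck-at-1, g4 stuck-at-1, g5 stuck-at-1, g6 stuck-at-0}.
Test 2 (in0=0, in1=0, in2=0, in3=0, in4=0): fault-free g0=0, g1=0, g2=0, g3=0, g4=0, g5=0, g6=1 → 1; observed 1. Eliminates g0 stuck-at-1, g2 stuck-at-1, g3 stuck-at-1, g4 stuck-at-1, g5 stuck-at-1, g6 stuck-at-0.
Only g1 stuck-at-1 is consistent with every test.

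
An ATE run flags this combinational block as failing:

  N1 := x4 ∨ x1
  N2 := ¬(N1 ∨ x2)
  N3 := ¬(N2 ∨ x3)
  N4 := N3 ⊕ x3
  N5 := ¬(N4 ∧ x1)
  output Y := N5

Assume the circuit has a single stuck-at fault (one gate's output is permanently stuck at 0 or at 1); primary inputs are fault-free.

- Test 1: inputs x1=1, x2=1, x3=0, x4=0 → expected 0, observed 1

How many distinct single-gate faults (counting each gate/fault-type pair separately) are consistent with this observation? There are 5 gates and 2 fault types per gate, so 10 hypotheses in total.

4

Fault-free: N1=1, N2=0, N3=1, N4=1, N5=0 → 0. Observed 1.
  N1 stuck-at-0: output 0 ✗
  N1 stuck-at-1: output 0 ✗
  N2 stuck-at-0: output 0 ✗
  N2 stuck-at-1: output 1 ✓
  N3 stuck-at-0: output 1 ✓
  N3 stuck-at-1: output 0 ✗
  N4 stuck-at-0: output 1 ✓
  N4 stuck-at-1: output 0 ✗
  N5 stuck-at-0: output 0 ✗
  N5 stuck-at-1: output 1 ✓
Consistent faults: {N2 stuck-at-1, N3 stuck-at-0, N4 stuck-at-0, N5 stuck-at-1} — 4 in all.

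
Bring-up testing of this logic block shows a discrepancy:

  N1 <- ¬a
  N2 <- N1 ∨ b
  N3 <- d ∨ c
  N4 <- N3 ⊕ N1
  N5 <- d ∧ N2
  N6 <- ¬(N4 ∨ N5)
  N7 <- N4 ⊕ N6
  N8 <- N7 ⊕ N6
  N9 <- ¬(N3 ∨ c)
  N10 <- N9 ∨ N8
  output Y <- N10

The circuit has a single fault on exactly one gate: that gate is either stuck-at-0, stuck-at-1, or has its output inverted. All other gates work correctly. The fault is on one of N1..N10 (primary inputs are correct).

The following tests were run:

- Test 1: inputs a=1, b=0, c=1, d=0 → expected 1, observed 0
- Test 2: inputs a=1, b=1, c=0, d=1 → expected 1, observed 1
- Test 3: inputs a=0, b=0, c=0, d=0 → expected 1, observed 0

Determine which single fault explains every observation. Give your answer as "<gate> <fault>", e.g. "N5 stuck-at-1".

N3 inverted output

Fault-free values for test 1 (a=1, b=0, c=1, d=0): N1=0, N2=0, N3=1, N4=1, N5=0, N6=0, N7=1, N8=1, N9=0, N10=1, giving Y=1. Observed 0.
Test 1: faults giving observed 0 are {N1 stuck-at-1, N1 inverted output, N3 stuck-at-0, N3 inverted output, N4 stuck-at-0, N4 inverted output, N7 stuck-at-0, N7 inverted output, N8 stuck-at-0, N8 inverted output, N10 stuck-at-0, N10 inverted output}.
Test 2 (a=1, b=1, c=0, d=1): fault-free N1=0, N2=1, N3=1, N4=1, N5=1, N6=0, N7=1, N8=1, N9=0, N10=1 → 1; observed 1. Eliminates N1 stuck-at-1, N1 inverted output, N4 stuck-at-0, N4 inverted output, N7 stuck-at-0, N7 inverted output, N8 stuck-at-0, N8 inverted output, N10 stuck-at-0, N10 inverted output.
Test 3 (a=0, b=0, c=0, d=0): fault-free N1=1, N2=1, N3=0, N4=1, N5=0, N6=0, N7=1, N8=1, N9=1, N10=1 → 1; observed 0. Eliminates N3 stuck-at-0.
Only N3 inverted output is consistent with every test.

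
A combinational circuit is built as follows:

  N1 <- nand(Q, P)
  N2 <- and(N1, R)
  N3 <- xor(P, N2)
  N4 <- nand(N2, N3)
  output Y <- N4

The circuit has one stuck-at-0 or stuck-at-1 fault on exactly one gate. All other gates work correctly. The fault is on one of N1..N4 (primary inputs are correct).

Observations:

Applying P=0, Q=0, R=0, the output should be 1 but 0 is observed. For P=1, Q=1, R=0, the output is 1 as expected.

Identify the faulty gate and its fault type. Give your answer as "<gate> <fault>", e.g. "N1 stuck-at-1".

Fault-free values for test 1 (P=0, Q=0, R=0): N1=1, N2=0, N3=0, N4=1, giving Y=1. Observed 0.
Test 1: faults giving observed 0 are {N2 stuck-at-1, N4 stuck-at-0}.
Test 2 (P=1, Q=1, R=0): fault-free N1=0, N2=0, N3=1, N4=1 → 1; observed 1. Eliminates N4 stuck-at-0.
Only N2 stuck-at-1 is consistent with every test.

N2 stuck-at-1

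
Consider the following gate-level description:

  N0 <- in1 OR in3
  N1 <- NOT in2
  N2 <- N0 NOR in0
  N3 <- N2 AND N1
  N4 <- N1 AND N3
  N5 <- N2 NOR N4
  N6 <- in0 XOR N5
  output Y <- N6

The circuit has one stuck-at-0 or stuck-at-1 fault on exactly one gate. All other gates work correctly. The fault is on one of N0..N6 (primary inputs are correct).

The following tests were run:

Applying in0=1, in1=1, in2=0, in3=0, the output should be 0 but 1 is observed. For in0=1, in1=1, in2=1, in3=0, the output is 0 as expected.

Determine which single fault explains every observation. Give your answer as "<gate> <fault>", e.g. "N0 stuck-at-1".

N3 stuck-at-1

Fault-free values for test 1 (in0=1, in1=1, in2=0, in3=0): N0=1, N1=1, N2=0, N3=0, N4=0, N5=1, N6=0, giving Y=0. Observed 1.
Test 1: faults giving observed 1 are {N2 stuck-at-1, N3 stuck-at-1, N4 stuck-at-1, N5 stuck-at-0, N6 stuck-at-1}.
Test 2 (in0=1, in1=1, in2=1, in3=0): fault-free N0=1, N1=0, N2=0, N3=0, N4=0, N5=1, N6=0 → 0; observed 0. Eliminates N2 stuck-at-1, N4 stuck-at-1, N5 stuck-at-0, N6 stuck-at-1.
Only N3 stuck-at-1 is consistent with every test.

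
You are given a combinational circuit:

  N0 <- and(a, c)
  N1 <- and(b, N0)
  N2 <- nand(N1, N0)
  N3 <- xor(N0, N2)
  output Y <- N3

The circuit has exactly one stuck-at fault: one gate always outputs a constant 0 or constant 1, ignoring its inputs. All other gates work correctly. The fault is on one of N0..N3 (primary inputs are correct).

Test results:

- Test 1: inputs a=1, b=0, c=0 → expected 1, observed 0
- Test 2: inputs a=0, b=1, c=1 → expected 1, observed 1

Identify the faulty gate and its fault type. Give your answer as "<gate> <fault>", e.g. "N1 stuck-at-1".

Fault-free values for test 1 (a=1, b=0, c=0): N0=0, N1=0, N2=1, N3=1, giving Y=1. Observed 0.
Test 1: faults giving observed 0 are {N0 stuck-at-1, N2 stuck-at-0, N3 stuck-at-0}.
Test 2 (a=0, b=1, c=1): fault-free N0=0, N1=0, N2=1, N3=1 → 1; observed 1. Eliminates N2 stuck-at-0, N3 stuck-at-0.
Only N0 stuck-at-1 is consistent with every test.

N0 stuck-at-1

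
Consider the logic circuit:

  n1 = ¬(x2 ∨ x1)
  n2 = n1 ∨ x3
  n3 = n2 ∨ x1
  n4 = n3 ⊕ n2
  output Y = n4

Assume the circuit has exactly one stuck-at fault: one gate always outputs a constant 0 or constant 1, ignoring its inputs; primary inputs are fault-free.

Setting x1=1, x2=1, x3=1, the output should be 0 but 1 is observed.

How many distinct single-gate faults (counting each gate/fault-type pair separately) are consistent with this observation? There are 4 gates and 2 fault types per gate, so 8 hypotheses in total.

3

Fault-free: n1=0, n2=1, n3=1, n4=0 → 0. Observed 1.
  n1 stuck-at-0: output 0 ✗
  n1 stuck-at-1: output 0 ✗
  n2 stuck-at-0: output 1 ✓
  n2 stuck-at-1: output 0 ✗
  n3 stuck-at-0: output 1 ✓
  n3 stuck-at-1: output 0 ✗
  n4 stuck-at-0: output 0 ✗
  n4 stuck-at-1: output 1 ✓
Consistent faults: {n2 stuck-at-0, n3 stuck-at-0, n4 stuck-at-1} — 3 in all.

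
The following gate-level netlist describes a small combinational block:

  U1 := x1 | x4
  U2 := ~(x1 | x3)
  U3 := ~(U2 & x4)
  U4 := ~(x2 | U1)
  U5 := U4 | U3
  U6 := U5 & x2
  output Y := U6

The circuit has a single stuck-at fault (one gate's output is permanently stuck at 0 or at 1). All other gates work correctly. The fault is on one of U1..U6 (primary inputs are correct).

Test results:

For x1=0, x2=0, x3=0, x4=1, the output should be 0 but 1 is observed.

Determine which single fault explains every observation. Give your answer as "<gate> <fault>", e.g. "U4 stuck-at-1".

Fault-free values for test 1 (x1=0, x2=0, x3=0, x4=1): U1=1, U2=1, U3=0, U4=0, U5=0, U6=0, giving Y=0. Observed 1.
Test 1: faults giving observed 1 are {U6 stuck-at-1}.
Only U6 stuck-at-1 is consistent with every test.

U6 stuck-at-1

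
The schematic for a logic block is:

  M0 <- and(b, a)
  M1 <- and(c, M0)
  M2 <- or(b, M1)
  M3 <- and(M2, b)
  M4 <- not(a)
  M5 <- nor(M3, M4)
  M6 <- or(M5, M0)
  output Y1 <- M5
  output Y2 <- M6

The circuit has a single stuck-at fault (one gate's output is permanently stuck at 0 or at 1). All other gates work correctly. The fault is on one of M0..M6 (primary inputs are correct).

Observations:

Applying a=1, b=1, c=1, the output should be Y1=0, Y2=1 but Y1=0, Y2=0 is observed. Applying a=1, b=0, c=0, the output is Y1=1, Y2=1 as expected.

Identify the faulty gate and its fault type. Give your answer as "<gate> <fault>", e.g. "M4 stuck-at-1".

Fault-free values for test 1 (a=1, b=1, c=1): M0=1, M1=1, M2=1, M3=1, M4=0, M5=0, M6=1, giving Y1=0, Y2=1. Observed Y1=0, Y2=0.
Test 1: faults giving observed Y1=0, Y2=0 are {M0 stuck-at-0, M6 stuck-at-0}.
Test 2 (a=1, b=0, c=0): fault-free M0=0, M1=0, M2=0, M3=0, M4=0, M5=1, M6=1 → Y1=1, Y2=1; observed Y1=1, Y2=1. Eliminates M6 stuck-at-0.
Only M0 stuck-at-0 is consistent with every test.

M0 stuck-at-0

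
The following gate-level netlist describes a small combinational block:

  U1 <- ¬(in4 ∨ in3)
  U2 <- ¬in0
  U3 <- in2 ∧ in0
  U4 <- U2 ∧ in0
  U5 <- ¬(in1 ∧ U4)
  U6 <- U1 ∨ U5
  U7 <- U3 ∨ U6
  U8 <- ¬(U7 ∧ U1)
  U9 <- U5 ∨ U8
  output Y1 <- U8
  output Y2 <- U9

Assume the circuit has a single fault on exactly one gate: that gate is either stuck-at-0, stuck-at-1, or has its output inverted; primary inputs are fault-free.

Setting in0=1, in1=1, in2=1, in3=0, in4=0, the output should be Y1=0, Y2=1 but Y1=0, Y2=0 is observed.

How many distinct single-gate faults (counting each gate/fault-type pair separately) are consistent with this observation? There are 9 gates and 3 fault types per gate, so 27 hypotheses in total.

8

Fault-free: U1=1, U2=0, U3=1, U4=0, U5=1, U6=1, U7=1, U8=0, U9=1 → Y1=0, Y2=1. Observed Y1=0, Y2=0.
  U1: none of the 3 fault types match ✗
  U2: stuck-at-1, inverted output ✓; others ✗
  U3: none of the 3 fault types match ✗
  U4: stuck-at-1, inverted output ✓; others ✗
  U5: stuck-at-0, inverted output ✓; others ✗
  U6: none of the 3 fault types match ✗
  U7: none of the 3 fault types match ✗
  U8: none of the 3 fault types match ✗
  U9: stuck-at-0, inverted output ✓; others ✗
Consistent faults: {U2 stuck-at-1, U2 inverted output, U4 stuck-at-1, U4 inverted output, U5 stuck-at-0, U5 inverted output, U9 stuck-at-0, U9 inverted output} — 8 in all.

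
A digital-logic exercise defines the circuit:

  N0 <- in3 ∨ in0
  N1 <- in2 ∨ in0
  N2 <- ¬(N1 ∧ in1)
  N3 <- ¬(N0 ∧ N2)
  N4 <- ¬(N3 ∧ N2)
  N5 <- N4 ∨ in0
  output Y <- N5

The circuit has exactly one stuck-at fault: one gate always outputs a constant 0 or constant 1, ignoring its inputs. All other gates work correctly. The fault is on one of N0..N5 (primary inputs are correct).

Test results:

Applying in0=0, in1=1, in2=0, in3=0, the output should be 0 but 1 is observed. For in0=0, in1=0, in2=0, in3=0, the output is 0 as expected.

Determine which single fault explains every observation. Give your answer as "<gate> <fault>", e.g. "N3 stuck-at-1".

Fault-free values for test 1 (in0=0, in1=1, in2=0, in3=0): N0=0, N1=0, N2=1, N3=1, N4=0, N5=0, giving Y=0. Observed 1.
Test 1: faults giving observed 1 are {N0 stuck-at-1, N1 stuck-at-1, N2 stuck-at-0, N3 stuck-at-0, N4 stuck-at-1, N5 stuck-at-1}.
Test 2 (in0=0, in1=0, in2=0, in3=0): fault-free N0=0, N1=0, N2=1, N3=1, N4=0, N5=0 → 0; observed 0. Eliminates N0 stuck-at-1, N2 stuck-at-0, N3 stuck-at-0, N4 stuck-at-1, N5 stuck-at-1.
Only N1 stuck-at-1 is consistent with every test.

N1 stuck-at-1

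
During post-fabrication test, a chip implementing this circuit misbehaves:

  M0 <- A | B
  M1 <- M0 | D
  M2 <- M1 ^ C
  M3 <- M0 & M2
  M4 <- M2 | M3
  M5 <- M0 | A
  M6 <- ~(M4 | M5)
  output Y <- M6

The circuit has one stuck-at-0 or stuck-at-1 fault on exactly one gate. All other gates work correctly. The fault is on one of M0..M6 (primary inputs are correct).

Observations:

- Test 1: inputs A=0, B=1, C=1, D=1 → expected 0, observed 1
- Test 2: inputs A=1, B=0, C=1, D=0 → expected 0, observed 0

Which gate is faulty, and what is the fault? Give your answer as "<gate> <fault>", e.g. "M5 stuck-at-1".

Fault-free values for test 1 (A=0, B=1, C=1, D=1): M0=1, M1=1, M2=0, M3=0, M4=0, M5=1, M6=0, giving Y=0. Observed 1.
Test 1: faults giving observed 1 are {M0 stuck-at-0, M5 stuck-at-0, M6 stuck-at-1}.
Test 2 (A=1, B=0, C=1, D=0): fault-free M0=1, M1=1, M2=0, M3=0, M4=0, M5=1, M6=0 → 0; observed 0. Eliminates M5 stuck-at-0, M6 stuck-at-1.
Only M0 stuck-at-0 is consistent with every test.

M0 stuck-at-0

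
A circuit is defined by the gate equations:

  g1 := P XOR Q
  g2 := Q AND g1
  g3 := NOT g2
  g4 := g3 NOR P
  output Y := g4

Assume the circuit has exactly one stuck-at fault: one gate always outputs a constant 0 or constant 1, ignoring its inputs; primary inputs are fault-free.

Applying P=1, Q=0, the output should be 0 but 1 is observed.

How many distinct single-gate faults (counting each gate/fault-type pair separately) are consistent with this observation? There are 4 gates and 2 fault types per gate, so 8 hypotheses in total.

1

Fault-free: g1=1, g2=0, g3=1, g4=0 → 0. Observed 1.
  g1 stuck-at-0: output 0 ✗
  g1 stuck-at-1: output 0 ✗
  g2 stuck-at-0: output 0 ✗
  g2 stuck-at-1: output 0 ✗
  g3 stuck-at-0: output 0 ✗
  g3 stuck-at-1: output 0 ✗
  g4 stuck-at-0: output 0 ✗
  g4 stuck-at-1: output 1 ✓
Consistent faults: {g4 stuck-at-1} — 1 in all.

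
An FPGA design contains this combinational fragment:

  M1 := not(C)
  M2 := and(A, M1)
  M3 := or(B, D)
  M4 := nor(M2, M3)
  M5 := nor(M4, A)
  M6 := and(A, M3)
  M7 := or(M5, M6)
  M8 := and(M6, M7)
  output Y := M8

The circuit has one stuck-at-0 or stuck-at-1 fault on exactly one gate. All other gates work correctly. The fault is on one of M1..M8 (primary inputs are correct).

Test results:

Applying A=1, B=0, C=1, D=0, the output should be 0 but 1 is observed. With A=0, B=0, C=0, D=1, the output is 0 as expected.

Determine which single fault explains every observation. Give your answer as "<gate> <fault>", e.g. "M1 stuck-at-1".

M3 stuck-at-1

Fault-free values for test 1 (A=1, B=0, C=1, D=0): M1=0, M2=0, M3=0, M4=1, M5=0, M6=0, M7=0, M8=0, giving Y=0. Observed 1.
Test 1: faults giving observed 1 are {M3 stuck-at-1, M6 stuck-at-1, M8 stuck-at-1}.
Test 2 (A=0, B=0, C=0, D=1): fault-free M1=1, M2=0, M3=1, M4=0, M5=1, M6=0, M7=1, M8=0 → 0; observed 0. Eliminates M6 stuck-at-1, M8 stuck-at-1.
Only M3 stuck-at-1 is consistent with every test.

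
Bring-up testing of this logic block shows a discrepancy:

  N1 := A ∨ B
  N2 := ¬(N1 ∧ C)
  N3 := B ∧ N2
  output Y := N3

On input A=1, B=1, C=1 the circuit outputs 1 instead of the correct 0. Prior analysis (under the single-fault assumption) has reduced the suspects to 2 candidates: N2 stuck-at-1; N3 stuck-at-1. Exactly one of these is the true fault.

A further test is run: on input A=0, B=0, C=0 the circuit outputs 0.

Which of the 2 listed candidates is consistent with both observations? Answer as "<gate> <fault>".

N2 stuck-at-1

Evaluate each candidate on input A=0, B=0, C=0:
  N2 stuck-at-1: N1=0, N2=1 [stuck-at-1], N3=0 → 0 — matches
  N3 stuck-at-1: N1=0, N2=1, N3=1 [stuck-at-1] → 1 — eliminated
Only N2 stuck-at-1 reproduces the observed 0.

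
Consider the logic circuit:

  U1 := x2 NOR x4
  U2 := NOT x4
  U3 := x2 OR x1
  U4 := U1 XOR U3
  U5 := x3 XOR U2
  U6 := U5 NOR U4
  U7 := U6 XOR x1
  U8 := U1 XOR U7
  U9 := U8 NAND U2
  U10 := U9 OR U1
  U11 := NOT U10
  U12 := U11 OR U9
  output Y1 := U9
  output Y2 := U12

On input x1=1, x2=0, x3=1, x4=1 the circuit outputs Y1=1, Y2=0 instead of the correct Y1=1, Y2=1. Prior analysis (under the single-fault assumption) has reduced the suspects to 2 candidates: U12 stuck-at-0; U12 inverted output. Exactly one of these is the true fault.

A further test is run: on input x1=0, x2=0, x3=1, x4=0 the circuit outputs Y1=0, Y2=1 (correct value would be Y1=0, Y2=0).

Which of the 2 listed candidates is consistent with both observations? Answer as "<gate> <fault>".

Evaluate each candidate on input x1=0, x2=0, x3=1, x4=0:
  U12 stuck-at-0: U1=1, U2=1, U3=0, U4=1, U5=0, U6=0, U7=0, U8=1, U9=0, U10=1, U11=0, U12=0 [stuck-at-0] → Y1=0, Y2=0 — eliminated
  U12 inverted output: U1=1, U2=1, U3=0, U4=1, U5=0, U6=0, U7=0, U8=1, U9=0, U10=1, U11=0, U12=1 [inverted output] → Y1=0, Y2=1 — matches
Only U12 inverted output reproduces the observed Y1=0, Y2=1.

U12 inverted output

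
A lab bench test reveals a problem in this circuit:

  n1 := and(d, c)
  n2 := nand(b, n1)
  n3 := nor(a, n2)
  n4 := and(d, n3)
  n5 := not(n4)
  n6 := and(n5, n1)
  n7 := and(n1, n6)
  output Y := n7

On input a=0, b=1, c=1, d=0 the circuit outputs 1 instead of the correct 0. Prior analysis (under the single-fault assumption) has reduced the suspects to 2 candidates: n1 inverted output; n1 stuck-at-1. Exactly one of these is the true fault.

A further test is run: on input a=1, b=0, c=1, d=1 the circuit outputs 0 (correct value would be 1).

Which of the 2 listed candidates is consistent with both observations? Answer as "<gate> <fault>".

Evaluate each candidate on input a=1, b=0, c=1, d=1:
  n1 inverted output: n1=0 [inverted output], n2=1, n3=0, n4=0, n5=1, n6=0, n7=0 → 0 — matches
  n1 stuck-at-1: n1=1 [stuck-at-1], n2=1, n3=0, n4=0, n5=1, n6=1, n7=1 → 1 — eliminated
Only n1 inverted output reproduces the observed 0.

n1 inverted output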